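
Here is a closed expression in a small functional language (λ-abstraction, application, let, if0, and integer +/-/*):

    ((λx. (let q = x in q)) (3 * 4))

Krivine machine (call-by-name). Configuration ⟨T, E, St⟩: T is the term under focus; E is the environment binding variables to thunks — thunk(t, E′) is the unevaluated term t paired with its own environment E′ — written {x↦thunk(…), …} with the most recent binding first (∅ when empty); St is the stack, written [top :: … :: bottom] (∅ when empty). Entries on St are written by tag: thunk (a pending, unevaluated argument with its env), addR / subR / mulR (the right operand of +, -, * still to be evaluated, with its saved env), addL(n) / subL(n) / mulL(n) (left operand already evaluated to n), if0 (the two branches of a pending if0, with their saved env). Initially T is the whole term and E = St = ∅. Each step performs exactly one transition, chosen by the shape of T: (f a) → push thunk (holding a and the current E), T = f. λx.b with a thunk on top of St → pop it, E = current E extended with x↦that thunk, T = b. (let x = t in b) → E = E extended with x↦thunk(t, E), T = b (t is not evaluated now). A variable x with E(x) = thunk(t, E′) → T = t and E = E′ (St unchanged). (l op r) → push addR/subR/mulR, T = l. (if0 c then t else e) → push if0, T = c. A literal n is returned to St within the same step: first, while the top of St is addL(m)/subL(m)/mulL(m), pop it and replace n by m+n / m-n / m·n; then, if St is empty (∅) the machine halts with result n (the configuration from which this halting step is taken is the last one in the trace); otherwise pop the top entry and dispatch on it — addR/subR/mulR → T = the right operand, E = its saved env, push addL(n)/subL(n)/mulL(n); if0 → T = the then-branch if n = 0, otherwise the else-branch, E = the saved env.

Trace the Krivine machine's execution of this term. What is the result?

t=0: <T=((λx. (let q = x in q)) (3 * 4)), E=∅, St=∅>
t=1: <T=(λx. (let q = x in q)), E=∅, St=[thunk]>
t=2: <T=(let q = x in q), E={x↦thunk((3 * 4), ∅)}, St=∅>
t=3: <T=q, E={q↦thunk(x, {x↦thunk((3 * 4), ∅)}), x↦thunk((3 * 4), ∅)}, St=∅>
t=4: <T=x, E={x↦thunk((3 * 4), ∅)}, St=∅>
t=5: <T=(3 * 4), E=∅, St=∅>
t=6: <T=3, E=∅, St=[mulR]>
t=7: <T=4, E=∅, St=[mulL(3)]>
→ final value 12

Answer: 12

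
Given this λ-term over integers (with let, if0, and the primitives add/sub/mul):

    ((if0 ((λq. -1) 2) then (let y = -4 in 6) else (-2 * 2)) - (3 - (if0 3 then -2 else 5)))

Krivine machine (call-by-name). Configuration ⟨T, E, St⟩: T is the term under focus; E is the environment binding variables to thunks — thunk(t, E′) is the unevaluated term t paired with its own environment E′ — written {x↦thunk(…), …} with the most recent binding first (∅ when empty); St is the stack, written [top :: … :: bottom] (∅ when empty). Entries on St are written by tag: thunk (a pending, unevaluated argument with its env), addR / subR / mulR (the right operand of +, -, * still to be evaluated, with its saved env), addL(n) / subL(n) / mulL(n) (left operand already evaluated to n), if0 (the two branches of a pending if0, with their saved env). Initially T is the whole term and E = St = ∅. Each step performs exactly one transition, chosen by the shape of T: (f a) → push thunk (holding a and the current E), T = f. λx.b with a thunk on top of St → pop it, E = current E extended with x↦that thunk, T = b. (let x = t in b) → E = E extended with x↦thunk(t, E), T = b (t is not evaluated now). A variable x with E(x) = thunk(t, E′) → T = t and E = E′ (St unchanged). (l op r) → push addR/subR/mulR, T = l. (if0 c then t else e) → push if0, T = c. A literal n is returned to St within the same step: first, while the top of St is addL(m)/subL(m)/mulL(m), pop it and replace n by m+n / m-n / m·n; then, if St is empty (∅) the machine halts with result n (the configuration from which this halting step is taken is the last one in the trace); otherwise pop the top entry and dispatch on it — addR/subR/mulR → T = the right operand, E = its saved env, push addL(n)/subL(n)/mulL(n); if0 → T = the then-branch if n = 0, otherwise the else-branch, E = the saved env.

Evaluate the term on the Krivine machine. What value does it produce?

[0] <T=((if0 ((λq. -1) 2) then (let y = -4 in 6) else (-2 * 2)) - (3 - (if0 3 then -2 else 5))), E=∅, St=∅>
[1] <T=(if0 ((λq. -1) 2) then (let y = -4 in 6) else (-2 * 2)), E=∅, St=[subR]>
[2] <T=((λq. -1) 2), E=∅, St=[if0 :: subR]>
[3] <T=(λq. -1), E=∅, St=[thunk :: if0 :: subR]>
[4] <T=-1, E={q↦thunk(2, ∅)}, St=[if0 :: subR]>
[5] <T=(-2 * 2), E=∅, St=[subR]>
[6] <T=-2, E=∅, St=[mulR :: subR]>
[7] <T=2, E=∅, St=[mulL(-2) :: subR]>
[8] <T=(3 - (if0 3 then -2 else 5)), E=∅, St=[subL(-4)]>
[9] <T=3, E=∅, St=[subR :: subL(-4)]>
[10] <T=(if0 3 then -2 else 5), E=∅, St=[subL(3) :: subL(-4)]>
[11] <T=3, E=∅, St=[if0 :: subL(3) :: subL(-4)]>
[12] <T=5, E=∅, St=[subL(3) :: subL(-4)]>
→ final value -2

Answer: -2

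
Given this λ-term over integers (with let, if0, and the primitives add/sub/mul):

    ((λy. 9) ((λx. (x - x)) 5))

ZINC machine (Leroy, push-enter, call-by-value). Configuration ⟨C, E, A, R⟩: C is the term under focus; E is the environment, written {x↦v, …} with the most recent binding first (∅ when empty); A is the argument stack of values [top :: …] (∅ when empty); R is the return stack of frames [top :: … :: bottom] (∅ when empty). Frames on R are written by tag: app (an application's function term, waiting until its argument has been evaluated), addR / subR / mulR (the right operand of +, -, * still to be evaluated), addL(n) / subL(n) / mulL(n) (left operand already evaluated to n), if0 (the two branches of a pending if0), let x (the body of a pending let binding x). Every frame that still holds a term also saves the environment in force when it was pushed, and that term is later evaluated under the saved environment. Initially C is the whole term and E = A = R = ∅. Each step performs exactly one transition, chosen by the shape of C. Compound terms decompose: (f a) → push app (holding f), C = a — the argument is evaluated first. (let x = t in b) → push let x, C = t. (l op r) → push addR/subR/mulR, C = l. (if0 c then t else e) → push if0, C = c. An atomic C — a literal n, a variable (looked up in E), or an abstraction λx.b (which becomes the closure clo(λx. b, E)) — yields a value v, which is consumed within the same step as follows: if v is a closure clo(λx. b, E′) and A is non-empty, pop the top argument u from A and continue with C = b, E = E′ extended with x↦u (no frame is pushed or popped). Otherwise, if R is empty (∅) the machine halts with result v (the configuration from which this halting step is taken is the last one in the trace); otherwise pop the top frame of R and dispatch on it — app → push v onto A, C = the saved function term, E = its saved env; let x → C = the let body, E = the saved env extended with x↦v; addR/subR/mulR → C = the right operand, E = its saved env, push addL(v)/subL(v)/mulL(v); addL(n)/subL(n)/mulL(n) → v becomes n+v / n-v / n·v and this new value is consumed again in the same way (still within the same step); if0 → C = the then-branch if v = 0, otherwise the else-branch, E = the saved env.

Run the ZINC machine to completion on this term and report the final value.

[0] [C=((λy. 9) ((λx. (x - x)) 5)) | E=∅ | A=∅ | R=∅]
[1] [C=((λx. (x - x)) 5) | E=∅ | A=∅ | R=[app]]
[2] [C=5 | E=∅ | A=∅ | R=[app :: app]]
[3] [C=(λx. (x - x)) | E=∅ | A=[5] | R=[app]]
[4] [C=(x - x) | E={x↦5} | A=∅ | R=[app]]
[5] [C=x | E={x↦5} | A=∅ | R=[subR :: app]]
[6] [C=x | E={x↦5} | A=∅ | R=[subL(5) :: app]]
[7] [C=(λy. 9) | E=∅ | A=[0] | R=∅]
[8] [C=9 | E={y↦0} | A=∅ | R=∅]
→ final value 9

Answer: 9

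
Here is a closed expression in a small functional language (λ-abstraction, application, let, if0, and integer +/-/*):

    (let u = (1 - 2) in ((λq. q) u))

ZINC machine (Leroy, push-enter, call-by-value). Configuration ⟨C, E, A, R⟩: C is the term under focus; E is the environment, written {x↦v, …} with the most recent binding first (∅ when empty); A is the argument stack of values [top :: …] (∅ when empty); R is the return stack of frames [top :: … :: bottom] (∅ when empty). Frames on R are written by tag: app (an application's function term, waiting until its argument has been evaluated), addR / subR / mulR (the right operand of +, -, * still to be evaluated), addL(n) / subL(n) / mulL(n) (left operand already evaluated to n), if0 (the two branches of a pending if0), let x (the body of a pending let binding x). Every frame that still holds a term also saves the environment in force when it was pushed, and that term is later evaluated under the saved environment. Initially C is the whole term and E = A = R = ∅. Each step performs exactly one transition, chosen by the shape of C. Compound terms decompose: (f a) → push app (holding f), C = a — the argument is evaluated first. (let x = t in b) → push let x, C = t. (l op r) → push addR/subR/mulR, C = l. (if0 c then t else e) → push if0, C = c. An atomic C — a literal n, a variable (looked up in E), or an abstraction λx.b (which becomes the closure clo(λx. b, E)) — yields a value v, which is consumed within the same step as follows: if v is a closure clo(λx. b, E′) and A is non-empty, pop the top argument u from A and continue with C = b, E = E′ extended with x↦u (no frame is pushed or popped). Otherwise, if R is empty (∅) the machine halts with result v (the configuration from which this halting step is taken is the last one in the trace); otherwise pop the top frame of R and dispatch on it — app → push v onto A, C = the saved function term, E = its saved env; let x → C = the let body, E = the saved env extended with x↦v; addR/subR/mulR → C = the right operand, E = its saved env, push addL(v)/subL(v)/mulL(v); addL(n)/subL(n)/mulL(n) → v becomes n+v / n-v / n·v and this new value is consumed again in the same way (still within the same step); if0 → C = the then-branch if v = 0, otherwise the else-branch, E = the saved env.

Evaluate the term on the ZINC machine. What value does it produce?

step 0: ⟨C=(let u = (1 - 2) in ((λq. q) u)); E=∅; A=∅; R=∅⟩
step 1: ⟨C=(1 - 2); E=∅; A=∅; R=[let u]⟩
step 2: ⟨C=1; E=∅; A=∅; R=[subR :: let u]⟩
step 3: ⟨C=2; E=∅; A=∅; R=[subL(1) :: let u]⟩
step 4: ⟨C=((λq. q) u); E={u↦-1}; A=∅; R=∅⟩
step 5: ⟨C=u; E={u↦-1}; A=∅; R=[app]⟩
step 6: ⟨C=(λq. q); E={u↦-1}; A=[-1]; R=∅⟩
step 7: ⟨C=q; E={q↦-1, u↦-1}; A=∅; R=∅⟩
→ final value -1

Answer: -1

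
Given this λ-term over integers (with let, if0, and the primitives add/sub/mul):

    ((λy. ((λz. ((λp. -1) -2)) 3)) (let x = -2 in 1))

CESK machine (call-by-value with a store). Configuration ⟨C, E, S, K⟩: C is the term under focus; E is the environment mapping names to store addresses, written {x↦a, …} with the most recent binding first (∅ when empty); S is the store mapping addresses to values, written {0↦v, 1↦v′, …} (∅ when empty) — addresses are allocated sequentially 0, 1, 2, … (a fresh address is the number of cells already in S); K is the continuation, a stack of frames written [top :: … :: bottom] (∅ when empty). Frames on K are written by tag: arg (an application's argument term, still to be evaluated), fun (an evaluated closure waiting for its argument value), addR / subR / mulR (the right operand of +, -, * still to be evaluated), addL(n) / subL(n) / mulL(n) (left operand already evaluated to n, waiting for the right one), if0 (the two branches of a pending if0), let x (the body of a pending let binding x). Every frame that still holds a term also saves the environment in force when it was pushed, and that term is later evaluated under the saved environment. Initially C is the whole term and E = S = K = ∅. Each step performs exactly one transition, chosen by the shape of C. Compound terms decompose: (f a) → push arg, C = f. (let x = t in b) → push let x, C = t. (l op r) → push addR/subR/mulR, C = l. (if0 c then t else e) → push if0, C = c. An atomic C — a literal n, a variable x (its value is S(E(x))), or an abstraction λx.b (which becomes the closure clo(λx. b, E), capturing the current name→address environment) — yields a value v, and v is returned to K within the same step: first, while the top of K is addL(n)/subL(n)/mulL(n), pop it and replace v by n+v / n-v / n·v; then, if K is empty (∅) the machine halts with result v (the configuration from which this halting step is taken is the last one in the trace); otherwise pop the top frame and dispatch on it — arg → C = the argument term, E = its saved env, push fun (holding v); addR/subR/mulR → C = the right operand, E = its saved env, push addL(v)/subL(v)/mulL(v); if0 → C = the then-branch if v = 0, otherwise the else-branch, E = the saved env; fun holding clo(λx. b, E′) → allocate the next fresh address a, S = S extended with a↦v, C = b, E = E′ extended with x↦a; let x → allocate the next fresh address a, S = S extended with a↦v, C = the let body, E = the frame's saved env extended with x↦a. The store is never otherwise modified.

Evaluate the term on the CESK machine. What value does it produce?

Answer: -1

Derivation:
[0] <C=((λy. ((λz. ((λp. -1) -2)) 3)) (let x = -2 in 1)), E=∅, S=∅, K=∅>
[1] <C=(λy. ((λz. ((λp. -1) -2)) 3)), E=∅, S=∅, K=[arg]>
[2] <C=(let x = -2 in 1), E=∅, S=∅, K=[fun]>
[3] <C=-2, E=∅, S=∅, K=[let x :: fun]>
[4] <C=1, E={x↦0}, S={0↦-2}, K=[fun]>
[5] <C=((λz. ((λp. -1) -2)) 3), E={y↦1}, S={0↦-2, 1↦1}, K=∅>
[6] <C=(λz. ((λp. -1) -2)), E={y↦1}, S={0↦-2, 1↦1}, K=[arg]>
[7] <C=3, E={y↦1}, S={0↦-2, 1↦1}, K=[fun]>
[8] <C=((λp. -1) -2), E={z↦2, y↦1}, S={0↦-2, 1↦1, 2↦3}, K=∅>
[9] <C=(λp. -1), E={z↦2, y↦1}, S={0↦-2, 1↦1, 2↦3}, K=[arg]>
[10] <C=-2, E={z↦2, y↦1}, S={0↦-2, 1↦1, 2↦3}, K=[fun]>
[11] <C=-1, E={p↦3, z↦2, y↦1}, S={0↦-2, 1↦1, 2↦3, 3↦-2}, K=∅>
→ final value -1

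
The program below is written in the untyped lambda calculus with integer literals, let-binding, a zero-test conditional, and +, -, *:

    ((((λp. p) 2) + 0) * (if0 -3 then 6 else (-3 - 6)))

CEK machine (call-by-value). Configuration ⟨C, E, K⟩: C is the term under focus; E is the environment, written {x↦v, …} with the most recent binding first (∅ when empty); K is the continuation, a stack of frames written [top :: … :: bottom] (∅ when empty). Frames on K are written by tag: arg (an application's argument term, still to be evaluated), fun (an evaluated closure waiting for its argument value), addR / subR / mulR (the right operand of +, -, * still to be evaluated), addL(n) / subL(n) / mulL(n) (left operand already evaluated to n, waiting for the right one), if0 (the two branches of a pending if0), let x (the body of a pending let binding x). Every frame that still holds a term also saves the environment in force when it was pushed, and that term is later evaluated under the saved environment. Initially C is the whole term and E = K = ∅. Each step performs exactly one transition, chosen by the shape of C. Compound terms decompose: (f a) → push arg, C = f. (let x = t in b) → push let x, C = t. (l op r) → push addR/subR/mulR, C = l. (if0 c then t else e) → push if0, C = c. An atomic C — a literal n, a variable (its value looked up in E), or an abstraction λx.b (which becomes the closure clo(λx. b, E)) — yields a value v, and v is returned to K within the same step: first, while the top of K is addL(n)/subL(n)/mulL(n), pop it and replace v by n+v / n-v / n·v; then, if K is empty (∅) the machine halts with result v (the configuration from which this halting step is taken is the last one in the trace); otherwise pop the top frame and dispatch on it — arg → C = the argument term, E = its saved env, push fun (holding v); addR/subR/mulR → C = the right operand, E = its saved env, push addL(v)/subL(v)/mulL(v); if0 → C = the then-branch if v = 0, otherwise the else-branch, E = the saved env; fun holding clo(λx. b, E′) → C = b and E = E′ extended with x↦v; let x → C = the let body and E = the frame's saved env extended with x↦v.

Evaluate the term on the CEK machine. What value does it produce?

Answer: -18

Execution trace:
step 0: ⟨C=((((λp. p) 2) + 0) * (if0 -3 then 6 else (-3 - 6))); E=∅; K=∅⟩
step 1: ⟨C=(((λp. p) 2) + 0); E=∅; K=[mulR]⟩
step 2: ⟨C=((λp. p) 2); E=∅; K=[addR :: mulR]⟩
step 3: ⟨C=(λp. p); E=∅; K=[arg :: addR :: mulR]⟩
step 4: ⟨C=2; E=∅; K=[fun :: addR :: mulR]⟩
step 5: ⟨C=p; E={p↦2}; K=[addR :: mulR]⟩
step 6: ⟨C=0; E=∅; K=[addL(2) :: mulR]⟩
step 7: ⟨C=(if0 -3 then 6 else (-3 - 6)); E=∅; K=[mulL(2)]⟩
step 8: ⟨C=-3; E=∅; K=[if0 :: mulL(2)]⟩
step 9: ⟨C=(-3 - 6); E=∅; K=[mulL(2)]⟩
step 10: ⟨C=-3; E=∅; K=[subR :: mulL(2)]⟩
step 11: ⟨C=6; E=∅; K=[subL(-3) :: mulL(2)]⟩
→ final value -18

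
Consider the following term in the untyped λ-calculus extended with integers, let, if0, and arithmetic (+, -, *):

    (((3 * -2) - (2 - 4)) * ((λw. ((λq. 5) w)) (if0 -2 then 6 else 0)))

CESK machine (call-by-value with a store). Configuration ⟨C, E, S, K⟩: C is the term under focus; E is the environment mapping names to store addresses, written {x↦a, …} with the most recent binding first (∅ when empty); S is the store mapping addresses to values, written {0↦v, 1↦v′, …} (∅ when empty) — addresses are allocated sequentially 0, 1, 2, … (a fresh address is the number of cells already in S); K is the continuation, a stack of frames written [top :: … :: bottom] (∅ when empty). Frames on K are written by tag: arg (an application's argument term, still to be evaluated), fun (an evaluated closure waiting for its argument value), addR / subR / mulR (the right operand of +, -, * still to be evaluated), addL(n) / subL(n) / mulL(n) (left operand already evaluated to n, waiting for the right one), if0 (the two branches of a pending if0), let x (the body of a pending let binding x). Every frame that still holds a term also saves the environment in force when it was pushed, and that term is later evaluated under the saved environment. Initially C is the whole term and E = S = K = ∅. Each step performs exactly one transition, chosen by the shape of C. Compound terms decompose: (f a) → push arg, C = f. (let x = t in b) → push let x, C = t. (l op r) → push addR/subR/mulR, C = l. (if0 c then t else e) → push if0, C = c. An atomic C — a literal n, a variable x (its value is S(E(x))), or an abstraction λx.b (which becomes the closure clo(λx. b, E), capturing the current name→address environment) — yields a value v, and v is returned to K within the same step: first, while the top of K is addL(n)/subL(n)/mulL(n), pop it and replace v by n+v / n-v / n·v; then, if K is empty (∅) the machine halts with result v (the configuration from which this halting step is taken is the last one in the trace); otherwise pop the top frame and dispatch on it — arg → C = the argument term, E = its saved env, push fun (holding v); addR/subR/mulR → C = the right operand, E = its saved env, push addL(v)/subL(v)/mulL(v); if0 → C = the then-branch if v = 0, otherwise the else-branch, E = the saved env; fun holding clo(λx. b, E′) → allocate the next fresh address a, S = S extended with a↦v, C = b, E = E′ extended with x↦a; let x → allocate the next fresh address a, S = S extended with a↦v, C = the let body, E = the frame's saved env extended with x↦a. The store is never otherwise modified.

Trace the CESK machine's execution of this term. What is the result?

Answer: -20

Execution trace:
step 0: [C=(((3 * -2) - (2 - 4)) * ((λw. ((λq. 5) w)) (if0 -2 then 6 else 0))) | E=∅ | S=∅ | K=∅]
step 1: [C=((3 * -2) - (2 - 4)) | E=∅ | S=∅ | K=[mulR]]
step 2: [C=(3 * -2) | E=∅ | S=∅ | K=[subR :: mulR]]
step 3: [C=3 | E=∅ | S=∅ | K=[mulR :: subR :: mulR]]
step 4: [C=-2 | E=∅ | S=∅ | K=[mulL(3) :: subR :: mulR]]
step 5: [C=(2 - 4) | E=∅ | S=∅ | K=[subL(-6) :: mulR]]
step 6: [C=2 | E=∅ | S=∅ | K=[subR :: subL(-6) :: mulR]]
step 7: [C=4 | E=∅ | S=∅ | K=[subL(2) :: subL(-6) :: mulR]]
step 8: [C=((λw. ((λq. 5) w)) (if0 -2 then 6 else 0)) | E=∅ | S=∅ | K=[mulL(-4)]]
step 9: [C=(λw. ((λq. 5) w)) | E=∅ | S=∅ | K=[arg :: mulL(-4)]]
step 10: [C=(if0 -2 then 6 else 0) | E=∅ | S=∅ | K=[fun :: mulL(-4)]]
step 11: [C=-2 | E=∅ | S=∅ | K=[if0 :: fun :: mulL(-4)]]
step 12: [C=0 | E=∅ | S=∅ | K=[fun :: mulL(-4)]]
step 13: [C=((λq. 5) w) | E={w↦0} | S={0↦0} | K=[mulL(-4)]]
step 14: [C=(λq. 5) | E={w↦0} | S={0↦0} | K=[arg :: mulL(-4)]]
step 15: [C=w | E={w↦0} | S={0↦0} | K=[fun :: mulL(-4)]]
step 16: [C=5 | E={q↦1, w↦0} | S={0↦0, 1↦0} | K=[mulL(-4)]]
→ final value -20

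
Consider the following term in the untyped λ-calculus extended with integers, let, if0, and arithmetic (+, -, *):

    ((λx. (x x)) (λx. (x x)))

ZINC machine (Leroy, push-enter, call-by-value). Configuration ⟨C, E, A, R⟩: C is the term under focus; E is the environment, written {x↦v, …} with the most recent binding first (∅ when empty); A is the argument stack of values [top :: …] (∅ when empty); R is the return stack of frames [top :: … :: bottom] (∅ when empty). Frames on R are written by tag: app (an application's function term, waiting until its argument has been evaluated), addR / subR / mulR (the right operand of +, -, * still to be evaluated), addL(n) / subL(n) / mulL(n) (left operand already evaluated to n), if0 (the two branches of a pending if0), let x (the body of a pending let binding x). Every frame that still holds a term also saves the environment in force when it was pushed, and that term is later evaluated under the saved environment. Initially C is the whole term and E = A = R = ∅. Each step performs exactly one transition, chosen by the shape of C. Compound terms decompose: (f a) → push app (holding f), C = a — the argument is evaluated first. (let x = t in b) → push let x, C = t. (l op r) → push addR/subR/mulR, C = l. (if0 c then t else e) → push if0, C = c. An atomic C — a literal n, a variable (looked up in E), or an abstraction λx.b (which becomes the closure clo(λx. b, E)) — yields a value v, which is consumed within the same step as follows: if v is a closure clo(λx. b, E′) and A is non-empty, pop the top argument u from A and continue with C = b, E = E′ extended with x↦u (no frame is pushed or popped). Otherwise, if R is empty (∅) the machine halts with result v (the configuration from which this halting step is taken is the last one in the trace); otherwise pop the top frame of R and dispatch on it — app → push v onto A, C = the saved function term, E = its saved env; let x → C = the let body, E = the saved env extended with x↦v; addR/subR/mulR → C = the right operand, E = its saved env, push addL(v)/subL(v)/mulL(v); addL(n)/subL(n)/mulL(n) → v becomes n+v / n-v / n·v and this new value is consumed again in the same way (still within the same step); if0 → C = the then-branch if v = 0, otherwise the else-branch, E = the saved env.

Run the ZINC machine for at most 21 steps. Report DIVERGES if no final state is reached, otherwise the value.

[0] [C=((λx. (x x)) (λx. (x x))) | E=∅ | A=∅ | R=∅]
[1] [C=(λx. (x x)) | E=∅ | A=∅ | R=[app]]
[2] [C=(λx. (x x)) | E=∅ | A=[clo(λx. (x x), ∅)] | R=∅]
[3] [C=(x x) | E={x↦clo(λx. (x x), ∅)} | A=∅ | R=∅]
[4] [C=x | E={x↦clo(λx. (x x), ∅)} | A=∅ | R=[app]]
[5] [C=x | E={x↦clo(λx. (x x), ∅)} | A=[clo(λx. (x x), ∅)] | R=∅]
… configuration repeats with period 3 (steps 3–5 recur indefinitely) …

Answer: DIVERGES (no final state within 21 steps)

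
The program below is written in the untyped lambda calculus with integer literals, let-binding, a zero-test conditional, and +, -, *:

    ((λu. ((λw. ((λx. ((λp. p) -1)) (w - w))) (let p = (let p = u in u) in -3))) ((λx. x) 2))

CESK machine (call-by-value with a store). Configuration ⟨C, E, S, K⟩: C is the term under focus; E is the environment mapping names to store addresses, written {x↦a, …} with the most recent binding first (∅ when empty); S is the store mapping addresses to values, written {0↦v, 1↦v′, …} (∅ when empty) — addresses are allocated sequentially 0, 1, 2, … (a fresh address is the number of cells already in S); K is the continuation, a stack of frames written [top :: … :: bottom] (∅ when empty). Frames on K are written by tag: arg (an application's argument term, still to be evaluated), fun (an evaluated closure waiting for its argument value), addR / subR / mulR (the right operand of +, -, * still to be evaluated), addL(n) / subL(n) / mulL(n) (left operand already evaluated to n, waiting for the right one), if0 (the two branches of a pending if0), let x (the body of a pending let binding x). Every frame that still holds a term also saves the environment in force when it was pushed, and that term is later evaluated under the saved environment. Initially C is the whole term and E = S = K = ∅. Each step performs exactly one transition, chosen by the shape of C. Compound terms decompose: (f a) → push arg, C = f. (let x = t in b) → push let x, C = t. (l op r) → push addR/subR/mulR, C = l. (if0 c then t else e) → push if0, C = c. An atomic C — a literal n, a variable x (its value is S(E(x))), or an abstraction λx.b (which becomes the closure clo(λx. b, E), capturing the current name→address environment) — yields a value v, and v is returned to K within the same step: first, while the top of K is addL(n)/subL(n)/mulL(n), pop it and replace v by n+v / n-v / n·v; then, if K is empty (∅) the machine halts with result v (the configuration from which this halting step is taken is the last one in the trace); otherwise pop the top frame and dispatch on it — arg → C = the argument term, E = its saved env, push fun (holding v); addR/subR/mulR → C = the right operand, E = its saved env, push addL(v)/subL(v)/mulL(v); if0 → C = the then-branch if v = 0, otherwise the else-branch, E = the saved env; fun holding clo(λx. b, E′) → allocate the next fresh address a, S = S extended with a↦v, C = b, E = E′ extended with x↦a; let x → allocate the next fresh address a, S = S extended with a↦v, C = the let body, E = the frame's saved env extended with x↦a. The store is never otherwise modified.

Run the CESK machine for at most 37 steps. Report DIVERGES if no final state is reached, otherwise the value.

step 0: ⟨C=((λu. ((λw. ((λx. ((λp. p) -1)) (w - w))) (let p = (let p = u in u) in -3))) ((λx. x) 2)); E=∅; S=∅; K=∅⟩
step 1: ⟨C=(λu. ((λw. ((λx. ((λp. p) -1)) (w - w))) (let p = (let p = u in u) in -3))); E=∅; S=∅; K=[arg]⟩
step 2: ⟨C=((λx. x) 2); E=∅; S=∅; K=[fun]⟩
step 3: ⟨C=(λx. x); E=∅; S=∅; K=[arg :: fun]⟩
step 4: ⟨C=2; E=∅; S=∅; K=[fun :: fun]⟩
step 5: ⟨C=x; E={x↦0}; S={0↦2}; K=[fun]⟩
step 6: ⟨C=((λw. ((λx. ((λp. p) -1)) (w - w))) (let p = (let p = u in u) in -3)); E={u↦1}; S={0↦2, 1↦2}; K=∅⟩
step 7: ⟨C=(λw. ((λx. ((λp. p) -1)) (w - w))); E={u↦1}; S={0↦2, 1↦2}; K=[arg]⟩
step 8: ⟨C=(let p = (let p = u in u) in -3); E={u↦1}; S={0↦2, 1↦2}; K=[fun]⟩
step 9: ⟨C=(let p = u in u); E={u↦1}; S={0↦2, 1↦2}; K=[let p :: fun]⟩
step 10: ⟨C=u; E={u↦1}; S={0↦2, 1↦2}; K=[let p :: let p :: fun]⟩
step 11: ⟨C=u; E={p↦2, u↦1}; S={0↦2, 1↦2, 2↦2}; K=[let p :: fun]⟩
step 12: ⟨C=-3; E={p↦3, u↦1}; S={0↦2, 1↦2, 2↦2, 3↦2}; K=[fun]⟩
step 13: ⟨C=((λx. ((λp. p) -1)) (w - w)); E={w↦4, u↦1}; S={0↦2, 1↦2, 2↦2, 3↦2, 4↦-3}; K=∅⟩
step 14: ⟨C=(λx. ((λp. p) -1)); E={w↦4, u↦1}; S={0↦2, 1↦2, 2↦2, 3↦2, 4↦-3}; K=[arg]⟩
step 15: ⟨C=(w - w); E={w↦4, u↦1}; S={0↦2, 1↦2, 2↦2, 3↦2, 4↦-3}; K=[fun]⟩
step 16: ⟨C=w; E={w↦4, u↦1}; S={0↦2, 1↦2, 2↦2, 3↦2, 4↦-3}; K=[subR :: fun]⟩
step 17: ⟨C=w; E={w↦4, u↦1}; S={0↦2, 1↦2, 2↦2, 3↦2, 4↦-3}; K=[subL(-3) :: fun]⟩
step 18: ⟨C=((λp. p) -1); E={x↦5, w↦4, u↦1}; S={0↦2, 1↦2, 2↦2, 3↦2, 4↦-3, 5↦0}; K=∅⟩
step 19: ⟨C=(λp. p); E={x↦5, w↦4, u↦1}; S={0↦2, 1↦2, 2↦2, 3↦2, 4↦-3, 5↦0}; K=[arg]⟩
step 20: ⟨C=-1; E={x↦5, w↦4, u↦1}; S={0↦2, 1↦2, 2↦2, 3↦2, 4↦-3, 5↦0}; K=[fun]⟩
step 21: ⟨C=p; E={p↦6, x↦5, w↦4, u↦1}; S={0↦2, 1↦2, 2↦2, 3↦2, 4↦-3, 5↦0, 6↦-1}; K=∅⟩
→ final value -1

Answer: -1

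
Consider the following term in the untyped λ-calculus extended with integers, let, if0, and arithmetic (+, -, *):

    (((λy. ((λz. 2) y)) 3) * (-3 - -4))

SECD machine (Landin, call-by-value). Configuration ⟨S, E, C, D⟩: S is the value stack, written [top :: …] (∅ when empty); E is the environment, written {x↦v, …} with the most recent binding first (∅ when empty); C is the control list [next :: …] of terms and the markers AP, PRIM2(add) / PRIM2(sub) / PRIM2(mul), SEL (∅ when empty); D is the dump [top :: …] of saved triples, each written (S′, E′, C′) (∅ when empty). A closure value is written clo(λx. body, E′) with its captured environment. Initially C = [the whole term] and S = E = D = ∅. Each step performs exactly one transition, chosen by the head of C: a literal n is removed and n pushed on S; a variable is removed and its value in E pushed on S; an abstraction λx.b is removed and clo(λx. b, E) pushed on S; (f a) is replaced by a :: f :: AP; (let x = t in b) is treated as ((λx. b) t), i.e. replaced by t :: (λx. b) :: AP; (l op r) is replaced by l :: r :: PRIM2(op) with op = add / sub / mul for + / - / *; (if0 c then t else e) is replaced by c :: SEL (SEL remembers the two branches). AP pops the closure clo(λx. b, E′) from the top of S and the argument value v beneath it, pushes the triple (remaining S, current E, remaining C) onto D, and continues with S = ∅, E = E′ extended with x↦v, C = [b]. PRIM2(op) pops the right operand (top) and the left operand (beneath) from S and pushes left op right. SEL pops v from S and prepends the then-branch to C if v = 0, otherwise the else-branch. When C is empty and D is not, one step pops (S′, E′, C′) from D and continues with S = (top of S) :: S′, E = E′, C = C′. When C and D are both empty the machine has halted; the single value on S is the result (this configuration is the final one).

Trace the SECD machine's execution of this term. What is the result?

0. [S=∅ | E=∅ | C=[(((λy. ((λz. 2) y)) 3) * (-3 - -4))] | D=∅]
1. [S=∅ | E=∅ | C=[((λy. ((λz. 2) y)) 3) :: (-3 - -4) :: PRIM2(mul)] | D=∅]
2. [S=∅ | E=∅ | C=[3 :: (λy. ((λz. 2) y)) :: AP :: (-3 - -4) :: PRIM2(mul)] | D=∅]
3. [S=[3] | E=∅ | C=[(λy. ((λz. 2) y)) :: AP :: (-3 - -4) :: PRIM2(mul)] | D=∅]
4. [S=[clo(λy. ((λz. 2) y), ∅) :: 3] | E=∅ | C=[AP :: (-3 - -4) :: PRIM2(mul)] | D=∅]
5. [S=∅ | E={y↦3} | C=[((λz. 2) y)] | D=[(∅, ∅, [(-3 - -4) :: PRIM2(mul)])]]
6. [S=∅ | E={y↦3} | C=[y :: (λz. 2) :: AP] | D=[(∅, ∅, [(-3 - -4) :: PRIM2(mul)])]]
7. [S=[3] | E={y↦3} | C=[(λz. 2) :: AP] | D=[(∅, ∅, [(-3 - -4) :: PRIM2(mul)])]]
8. [S=[clo(λz. 2, {y↦3}) :: 3] | E={y↦3} | C=[AP] | D=[(∅, ∅, [(-3 - -4) :: PRIM2(mul)])]]
9. [S=∅ | E={z↦3, y↦3} | C=[2] | D=[(∅, {y↦3}, ∅) :: (∅, ∅, [(-3 - -4) :: PRIM2(mul)])]]
10. [S=[2] | E={z↦3, y↦3} | C=∅ | D=[(∅, {y↦3}, ∅) :: (∅, ∅, [(-3 - -4) :: PRIM2(mul)])]]
11. [S=[2] | E={y↦3} | C=∅ | D=[(∅, ∅, [(-3 - -4) :: PRIM2(mul)])]]
12. [S=[2] | E=∅ | C=[(-3 - -4) :: PRIM2(mul)] | D=∅]
13. [S=[2] | E=∅ | C=[-3 :: -4 :: PRIM2(sub) :: PRIM2(mul)] | D=∅]
14. [S=[-3 :: 2] | E=∅ | C=[-4 :: PRIM2(sub) :: PRIM2(mul)] | D=∅]
15. [S=[-4 :: -3 :: 2] | E=∅ | C=[PRIM2(sub) :: PRIM2(mul)] | D=∅]
16. [S=[1 :: 2] | E=∅ | C=[PRIM2(mul)] | D=∅]
17. [S=[2] | E=∅ | C=∅ | D=∅]
→ final value 2

Answer: 2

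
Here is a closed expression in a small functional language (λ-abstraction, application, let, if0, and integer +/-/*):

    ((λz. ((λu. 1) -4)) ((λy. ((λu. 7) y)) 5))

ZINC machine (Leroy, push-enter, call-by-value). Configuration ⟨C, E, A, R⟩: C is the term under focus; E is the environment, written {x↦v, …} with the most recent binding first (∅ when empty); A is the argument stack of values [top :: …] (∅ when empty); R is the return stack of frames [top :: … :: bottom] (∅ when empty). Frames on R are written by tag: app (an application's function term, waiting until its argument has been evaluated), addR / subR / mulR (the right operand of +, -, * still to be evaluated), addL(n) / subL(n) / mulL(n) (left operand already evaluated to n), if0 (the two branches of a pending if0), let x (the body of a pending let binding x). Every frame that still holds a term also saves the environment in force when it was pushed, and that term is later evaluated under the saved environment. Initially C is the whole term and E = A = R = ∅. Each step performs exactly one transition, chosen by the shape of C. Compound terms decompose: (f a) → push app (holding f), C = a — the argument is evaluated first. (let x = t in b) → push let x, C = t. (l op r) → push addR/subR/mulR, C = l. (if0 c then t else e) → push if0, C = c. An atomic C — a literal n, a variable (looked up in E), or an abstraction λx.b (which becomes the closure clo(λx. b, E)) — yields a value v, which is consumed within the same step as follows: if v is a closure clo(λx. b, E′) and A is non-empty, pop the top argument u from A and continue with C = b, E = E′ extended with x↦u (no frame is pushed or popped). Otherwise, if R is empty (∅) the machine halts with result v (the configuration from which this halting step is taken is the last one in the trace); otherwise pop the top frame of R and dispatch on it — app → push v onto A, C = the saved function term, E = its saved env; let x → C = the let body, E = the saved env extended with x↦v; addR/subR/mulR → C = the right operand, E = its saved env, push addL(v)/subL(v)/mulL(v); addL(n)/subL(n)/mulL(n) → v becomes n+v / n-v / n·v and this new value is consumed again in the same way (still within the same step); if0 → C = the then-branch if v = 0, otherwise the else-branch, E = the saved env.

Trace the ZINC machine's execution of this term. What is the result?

Answer: 1

Execution trace:
step 0: ⟨C=((λz. ((λu. 1) -4)) ((λy. ((λu. 7) y)) 5)); E=∅; A=∅; R=∅⟩
step 1: ⟨C=((λy. ((λu. 7) y)) 5); E=∅; A=∅; R=[app]⟩
step 2: ⟨C=5; E=∅; A=∅; R=[app :: app]⟩
step 3: ⟨C=(λy. ((λu. 7) y)); E=∅; A=[5]; R=[app]⟩
step 4: ⟨C=((λu. 7) y); E={y↦5}; A=∅; R=[app]⟩
step 5: ⟨C=y; E={y↦5}; A=∅; R=[app :: app]⟩
step 6: ⟨C=(λu. 7); E={y↦5}; A=[5]; R=[app]⟩
step 7: ⟨C=7; E={u↦5, y↦5}; A=∅; R=[app]⟩
step 8: ⟨C=(λz. ((λu. 1) -4)); E=∅; A=[7]; R=∅⟩
step 9: ⟨C=((λu. 1) -4); E={z↦7}; A=∅; R=∅⟩
step 10: ⟨C=-4; E={z↦7}; A=∅; R=[app]⟩
step 11: ⟨C=(λu. 1); E={z↦7}; A=[-4]; R=∅⟩
step 12: ⟨C=1; E={u↦-4, z↦7}; A=∅; R=∅⟩
→ final value 1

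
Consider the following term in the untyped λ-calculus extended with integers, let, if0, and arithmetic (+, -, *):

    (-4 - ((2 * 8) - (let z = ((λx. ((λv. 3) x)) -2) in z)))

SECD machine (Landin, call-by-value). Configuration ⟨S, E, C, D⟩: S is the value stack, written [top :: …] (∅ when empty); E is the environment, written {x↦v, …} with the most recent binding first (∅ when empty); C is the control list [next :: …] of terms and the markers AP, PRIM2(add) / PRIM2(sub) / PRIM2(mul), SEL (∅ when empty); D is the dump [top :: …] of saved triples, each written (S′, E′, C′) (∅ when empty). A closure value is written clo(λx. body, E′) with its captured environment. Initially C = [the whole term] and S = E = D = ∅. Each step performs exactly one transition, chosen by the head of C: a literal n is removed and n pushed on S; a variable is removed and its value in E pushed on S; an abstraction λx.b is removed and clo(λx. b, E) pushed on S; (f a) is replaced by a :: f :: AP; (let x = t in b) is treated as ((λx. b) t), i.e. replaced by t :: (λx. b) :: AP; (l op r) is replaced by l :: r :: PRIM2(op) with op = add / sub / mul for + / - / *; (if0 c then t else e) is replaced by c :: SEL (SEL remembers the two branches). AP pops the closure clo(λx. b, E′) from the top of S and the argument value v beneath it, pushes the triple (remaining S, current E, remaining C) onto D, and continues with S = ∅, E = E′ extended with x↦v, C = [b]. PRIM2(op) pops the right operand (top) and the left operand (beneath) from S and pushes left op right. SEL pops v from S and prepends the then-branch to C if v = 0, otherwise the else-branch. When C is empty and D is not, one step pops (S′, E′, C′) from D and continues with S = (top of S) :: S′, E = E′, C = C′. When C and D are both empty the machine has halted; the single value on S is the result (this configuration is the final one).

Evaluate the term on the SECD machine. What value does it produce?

Answer: -17

Machine steps:
[0] <S=∅, E=∅, C=[(-4 - ((2 * 8) - (let z = ((λx. ((λv. 3) x)) -2) in z)))], D=∅>
[1] <S=∅, E=∅, C=[-4 :: ((2 * 8) - (let z = ((λx. ((λv. 3) x)) -2) in z)) :: PRIM2(sub)], D=∅>
[2] <S=[-4], E=∅, C=[((2 * 8) - (let z = ((λx. ((λv. 3) x)) -2) in z)) :: PRIM2(sub)], D=∅>
[3] <S=[-4], E=∅, C=[(2 * 8) :: (let z = ((λx. ((λv. 3) x)) -2) in z) :: PRIM2(sub) :: PRIM2(sub)], D=∅>
[4] <S=[-4], E=∅, C=[2 :: 8 :: PRIM2(mul) :: (let z = ((λx. ((λv. 3) x)) -2) in z) :: PRIM2(sub) :: PRIM2(sub)], D=∅>
[5] <S=[2 :: -4], E=∅, C=[8 :: PRIM2(mul) :: (let z = ((λx. ((λv. 3) x)) -2) in z) :: PRIM2(sub) :: PRIM2(sub)], D=∅>
[6] <S=[8 :: 2 :: -4], E=∅, C=[PRIM2(mul) :: (let z = ((λx. ((λv. 3) x)) -2) in z) :: PRIM2(sub) :: PRIM2(sub)], D=∅>
[7] <S=[16 :: -4], E=∅, C=[(let z = ((λx. ((λv. 3) x)) -2) in z) :: PRIM2(sub) :: PRIM2(sub)], D=∅>
[8] <S=[16 :: -4], E=∅, C=[((λx. ((λv. 3) x)) -2) :: (λz. z) :: AP :: PRIM2(sub) :: PRIM2(sub)], D=∅>
[9] <S=[16 :: -4], E=∅, C=[-2 :: (λx. ((λv. 3) x)) :: AP :: (λz. z) :: AP :: PRIM2(sub) :: PRIM2(sub)], D=∅>
[10] <S=[-2 :: 16 :: -4], E=∅, C=[(λx. ((λv. 3) x)) :: AP :: (λz. z) :: AP :: PRIM2(sub) :: PRIM2(sub)], D=∅>
[11] <S=[clo(λx. ((λv. 3) x), ∅) :: -2 :: 16 :: -4], E=∅, C=[AP :: (λz. z) :: AP :: PRIM2(sub) :: PRIM2(sub)], D=∅>
[12] <S=∅, E={x↦-2}, C=[((λv. 3) x)], D=[([16 :: -4], ∅, [(λz. z) :: AP :: PRIM2(sub) :: PRIM2(sub)])]>
[13] <S=∅, E={x↦-2}, C=[x :: (λv. 3) :: AP], D=[([16 :: -4], ∅, [(λz. z) :: AP :: PRIM2(sub) :: PRIM2(sub)])]>
[14] <S=[-2], E={x↦-2}, C=[(λv. 3) :: AP], D=[([16 :: -4], ∅, [(λz. z) :: AP :: PRIM2(sub) :: PRIM2(sub)])]>
[15] <S=[clo(λv. 3, {x↦-2}) :: -2], E={x↦-2}, C=[AP], D=[([16 :: -4], ∅, [(λz. z) :: AP :: PRIM2(sub) :: PRIM2(sub)])]>
[16] <S=∅, E={v↦-2, x↦-2}, C=[3], D=[(∅, {x↦-2}, ∅) :: ([16 :: -4], ∅, [(λz. z) :: AP :: PRIM2(sub) :: PRIM2(sub)])]>
[17] <S=[3], E={v↦-2, x↦-2}, C=∅, D=[(∅, {x↦-2}, ∅) :: ([16 :: -4], ∅, [(λz. z) :: AP :: PRIM2(sub) :: PRIM2(sub)])]>
[18] <S=[3], E={x↦-2}, C=∅, D=[([16 :: -4], ∅, [(λz. z) :: AP :: PRIM2(sub) :: PRIM2(sub)])]>
[19] <S=[3 :: 16 :: -4], E=∅, C=[(λz. z) :: AP :: PRIM2(sub) :: PRIM2(sub)], D=∅>
[20] <S=[clo(λz. z, ∅) :: 3 :: 16 :: -4], E=∅, C=[AP :: PRIM2(sub) :: PRIM2(sub)], D=∅>
[21] <S=∅, E={z↦3}, C=[z], D=[([16 :: -4], ∅, [PRIM2(sub) :: PRIM2(sub)])]>
[22] <S=[3], E={z↦3}, C=∅, D=[([16 :: -4], ∅, [PRIM2(sub) :: PRIM2(sub)])]>
[23] <S=[3 :: 16 :: -4], E=∅, C=[PRIM2(sub) :: PRIM2(sub)], D=∅>
[24] <S=[13 :: -4], E=∅, C=[PRIM2(sub)], D=∅>
[25] <S=[-17], E=∅, C=∅, D=∅>
→ final value -17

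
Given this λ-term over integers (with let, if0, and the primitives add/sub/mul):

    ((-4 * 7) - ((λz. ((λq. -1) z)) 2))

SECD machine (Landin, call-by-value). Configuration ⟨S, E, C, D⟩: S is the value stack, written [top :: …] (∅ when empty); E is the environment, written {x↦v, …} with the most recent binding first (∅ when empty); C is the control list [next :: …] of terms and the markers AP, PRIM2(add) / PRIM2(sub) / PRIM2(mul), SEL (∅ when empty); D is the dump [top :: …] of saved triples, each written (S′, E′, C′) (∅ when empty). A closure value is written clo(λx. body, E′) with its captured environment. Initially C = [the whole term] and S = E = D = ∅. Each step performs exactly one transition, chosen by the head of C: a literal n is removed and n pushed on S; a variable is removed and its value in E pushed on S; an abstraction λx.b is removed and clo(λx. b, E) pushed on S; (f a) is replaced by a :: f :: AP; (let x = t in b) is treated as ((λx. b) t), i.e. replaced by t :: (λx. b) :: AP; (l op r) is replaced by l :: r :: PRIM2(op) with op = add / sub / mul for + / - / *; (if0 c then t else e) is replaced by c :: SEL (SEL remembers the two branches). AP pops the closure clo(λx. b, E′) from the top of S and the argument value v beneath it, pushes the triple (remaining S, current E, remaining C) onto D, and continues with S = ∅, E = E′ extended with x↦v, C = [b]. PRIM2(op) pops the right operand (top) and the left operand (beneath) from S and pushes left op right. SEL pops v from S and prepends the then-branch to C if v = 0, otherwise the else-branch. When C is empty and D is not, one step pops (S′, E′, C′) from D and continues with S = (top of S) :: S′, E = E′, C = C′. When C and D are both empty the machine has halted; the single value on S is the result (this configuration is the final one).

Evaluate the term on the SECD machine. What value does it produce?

Answer: -27

Machine steps:
0. [S=∅ | E=∅ | C=[((-4 * 7) - ((λz. ((λq. -1) z)) 2))] | D=∅]
1. [S=∅ | E=∅ | C=[(-4 * 7) :: ((λz. ((λq. -1) z)) 2) :: PRIM2(sub)] | D=∅]
2. [S=∅ | E=∅ | C=[-4 :: 7 :: PRIM2(mul) :: ((λz. ((λq. -1) z)) 2) :: PRIM2(sub)] | D=∅]
3. [S=[-4] | E=∅ | C=[7 :: PRIM2(mul) :: ((λz. ((λq. -1) z)) 2) :: PRIM2(sub)] | D=∅]
4. [S=[7 :: -4] | E=∅ | C=[PRIM2(mul) :: ((λz. ((λq. -1) z)) 2) :: PRIM2(sub)] | D=∅]
5. [S=[-28] | E=∅ | C=[((λz. ((λq. -1) z)) 2) :: PRIM2(sub)] | D=∅]
6. [S=[-28] | E=∅ | C=[2 :: (λz. ((λq. -1) z)) :: AP :: PRIM2(sub)] | D=∅]
7. [S=[2 :: -28] | E=∅ | C=[(λz. ((λq. -1) z)) :: AP :: PRIM2(sub)] | D=∅]
8. [S=[clo(λz. ((λq. -1) z), ∅) :: 2 :: -28] | E=∅ | C=[AP :: PRIM2(sub)] | D=∅]
9. [S=∅ | E={z↦2} | C=[((λq. -1) z)] | D=[([-28], ∅, [PRIM2(sub)])]]
10. [S=∅ | E={z↦2} | C=[z :: (λq. -1) :: AP] | D=[([-28], ∅, [PRIM2(sub)])]]
11. [S=[2] | E={z↦2} | C=[(λq. -1) :: AP] | D=[([-28], ∅, [PRIM2(sub)])]]
12. [S=[clo(λq. -1, {z↦2}) :: 2] | E={z↦2} | C=[AP] | D=[([-28], ∅, [PRIM2(sub)])]]
13. [S=∅ | E={q↦2, z↦2} | C=[-1] | D=[(∅, {z↦2}, ∅) :: ([-28], ∅, [PRIM2(sub)])]]
14. [S=[-1] | E={q↦2, z↦2} | C=∅ | D=[(∅, {z↦2}, ∅) :: ([-28], ∅, [PRIM2(sub)])]]
15. [S=[-1] | E={z↦2} | C=∅ | D=[([-28], ∅, [PRIM2(sub)])]]
16. [S=[-1 :: -28] | E=∅ | C=[PRIM2(sub)] | D=∅]
17. [S=[-27] | E=∅ | C=∅ | D=∅]
→ final value -27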